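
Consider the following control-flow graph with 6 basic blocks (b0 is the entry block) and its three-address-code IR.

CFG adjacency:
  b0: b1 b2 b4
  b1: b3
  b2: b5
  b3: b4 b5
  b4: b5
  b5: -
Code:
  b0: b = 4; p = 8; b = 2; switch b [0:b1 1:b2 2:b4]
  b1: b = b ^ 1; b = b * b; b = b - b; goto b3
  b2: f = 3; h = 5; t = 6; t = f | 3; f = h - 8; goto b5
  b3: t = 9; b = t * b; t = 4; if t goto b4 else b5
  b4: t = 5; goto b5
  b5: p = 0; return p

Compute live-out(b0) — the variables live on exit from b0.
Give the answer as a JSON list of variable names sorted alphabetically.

Block summaries:
  b0: def={b,p} ue=∅
  b1: def={b} ue={b}
  b2: def={f,h,t} ue=∅
  b3: def={b,t} ue={b}
  b4: def={t} ue=∅
  b5: def={p} ue=∅

Liveness:
  b0: in=∅ out={b}
  b1: in={b} out={b}
  b2: in=∅ out=∅
  b3: in={b} out=∅
  b4: in=∅ out=∅
  b5: in=∅ out=∅

live-out(b0) = ["b"]

Answer: ["b"]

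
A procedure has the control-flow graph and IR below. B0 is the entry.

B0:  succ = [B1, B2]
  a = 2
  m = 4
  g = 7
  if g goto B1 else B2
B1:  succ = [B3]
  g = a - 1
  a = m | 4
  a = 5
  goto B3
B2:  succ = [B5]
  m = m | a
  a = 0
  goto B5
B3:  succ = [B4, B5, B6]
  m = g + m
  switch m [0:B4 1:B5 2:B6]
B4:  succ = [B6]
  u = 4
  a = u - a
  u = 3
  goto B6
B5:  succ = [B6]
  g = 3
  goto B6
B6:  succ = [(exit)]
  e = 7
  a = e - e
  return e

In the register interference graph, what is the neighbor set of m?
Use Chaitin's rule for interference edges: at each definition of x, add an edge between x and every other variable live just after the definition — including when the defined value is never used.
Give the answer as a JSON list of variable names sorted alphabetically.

Answer: ["a", "g"]

Working:
def/use:
  B0 def {a,g,m} use ∅
  B1 def {a,g} use {a,m}
  B2 def {a,m} use {a,m}
  B3 def {m} use {g,m}
  B4 def {a,u} use {a}
  B5 def {g} use ∅
  B6 def {a,e} use ∅

Live sets:
  B0: in=∅ out={a,m}
  B1: in={a,m} out={a,g,m}
  B2: in={a,m} out=∅
  B3: in={a,g,m} out={a}
  B4: in={a} out=∅
  B5: in=∅ out=∅
  B6: in=∅ out=∅

Interfere edges:
  a↔{e,g,m,u}
  e↔{a}
  g↔{a,m}
  m↔{a,g}
  u↔{a}

N(m) = ["a", "g"]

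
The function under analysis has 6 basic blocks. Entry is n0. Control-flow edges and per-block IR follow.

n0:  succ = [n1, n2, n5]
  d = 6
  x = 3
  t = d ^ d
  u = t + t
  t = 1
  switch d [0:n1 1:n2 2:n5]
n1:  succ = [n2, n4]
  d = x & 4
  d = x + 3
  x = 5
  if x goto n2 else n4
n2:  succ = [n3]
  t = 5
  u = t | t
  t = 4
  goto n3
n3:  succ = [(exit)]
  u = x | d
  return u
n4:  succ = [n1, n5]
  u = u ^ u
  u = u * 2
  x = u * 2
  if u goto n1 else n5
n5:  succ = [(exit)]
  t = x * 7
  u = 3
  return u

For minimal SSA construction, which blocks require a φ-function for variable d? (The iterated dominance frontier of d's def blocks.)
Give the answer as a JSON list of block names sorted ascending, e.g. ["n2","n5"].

idom tree: n1←n0 n2←n0 n3←n2 n4←n1 n5←n0
Dom at joins:
  n1: preds {n0,n4}: {n0} ∩ {n0,n1,n4} = {n0}; idom=n0
  n2: preds {n0,n1}: {n0} ∩ {n0,n1} = {n0}; idom=n0
  n5: preds {n0,n4}: {n0} ∩ {n0,n1,n4} = {n0}; idom=n0

DF walk-up:
  n1←n0: walk · to n0
  n1←n4: walk n4→n1 to n0
  n2←n0: walk · to n0
  n2←n1: walk n1 to n0
  n5←n0: walk · to n0
  n5←n4: walk n4→n1 to n0
  n0: DF=∅
  n1: DF={n1,n2,n5}
  n2: DF=∅
  n3: DF=∅
  n4: DF={n1,n5}
  n5: DF=∅

φ for d: defs {n0,n1}
  DF⁺ = {n1,n2,n5}

Answer: ["n1", "n2", "n5"]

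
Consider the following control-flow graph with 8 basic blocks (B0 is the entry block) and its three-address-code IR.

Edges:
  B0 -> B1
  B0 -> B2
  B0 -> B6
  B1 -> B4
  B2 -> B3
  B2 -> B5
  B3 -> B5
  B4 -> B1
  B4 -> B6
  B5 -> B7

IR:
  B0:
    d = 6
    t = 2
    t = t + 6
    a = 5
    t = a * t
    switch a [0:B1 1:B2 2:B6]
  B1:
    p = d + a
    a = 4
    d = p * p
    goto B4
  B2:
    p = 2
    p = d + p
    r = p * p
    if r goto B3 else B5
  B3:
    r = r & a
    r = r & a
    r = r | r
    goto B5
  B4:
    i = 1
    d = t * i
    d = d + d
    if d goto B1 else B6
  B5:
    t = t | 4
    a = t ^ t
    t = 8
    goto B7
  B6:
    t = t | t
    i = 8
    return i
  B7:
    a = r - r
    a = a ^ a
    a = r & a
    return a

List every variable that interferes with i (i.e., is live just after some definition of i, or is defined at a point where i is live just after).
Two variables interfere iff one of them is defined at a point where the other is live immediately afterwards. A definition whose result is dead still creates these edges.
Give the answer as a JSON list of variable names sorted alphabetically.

Answer: ["a", "t"]

Analysis:
def/use:
  B0: def={a,d,t} ue=∅
  B1: def={a,d,p} ue={a,d}
  B2: def={p,r} ue={d}
  B3: def={r} ue={a,r}
  B4: def={d,i} ue={t}
  B5: def={a,t} ue={t}
  B6: def={i,t} ue={t}
  B7: def={a} ue={r}

Live sets:
  B0 li=∅ lo={a,d,t}
  B1 li={a,d,t} lo={a,t}
  B2 li={a,d,t} lo={a,r,t}
  B3 li={a,r,t} lo={r,t}
  B4 li={a,t} lo={a,d,t}
  B5 li={r,t} lo={r}
  B6 li={t} lo=∅
  B7 li={r} lo=∅

Interference:
  a↔{d,i,p,r,t}
  d↔{a,p,t}
  i↔{a,t}
  p↔{a,d,t}
  r↔{a,t}
  t↔{a,d,i,p,r}

N(i) = ["a", "t"]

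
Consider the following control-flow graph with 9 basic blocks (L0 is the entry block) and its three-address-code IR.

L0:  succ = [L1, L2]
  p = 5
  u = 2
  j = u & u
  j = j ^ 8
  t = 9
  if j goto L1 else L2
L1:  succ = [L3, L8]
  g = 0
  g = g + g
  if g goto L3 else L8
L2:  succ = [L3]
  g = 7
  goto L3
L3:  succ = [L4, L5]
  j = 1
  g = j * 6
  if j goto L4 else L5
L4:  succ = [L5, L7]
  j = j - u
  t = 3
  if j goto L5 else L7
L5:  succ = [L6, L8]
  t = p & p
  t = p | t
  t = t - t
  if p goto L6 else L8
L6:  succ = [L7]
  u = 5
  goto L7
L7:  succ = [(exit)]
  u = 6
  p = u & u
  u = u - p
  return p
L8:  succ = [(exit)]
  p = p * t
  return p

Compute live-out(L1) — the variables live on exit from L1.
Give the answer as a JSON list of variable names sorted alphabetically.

Per-block:
  L0: {j,p,t,u} / ∅
  L1: {g} / ∅
  L2: {g} / ∅
  L3: {g,j} / ∅
  L4: {j,t} / {j,u}
  L5: {t} / {p}
  L6: {u} / ∅
  L7: {p,u} / ∅
  L8: {p} / {p,t}

Liveness:
  live L0: ∅→{p,t,u}
  live L1: {p,t,u}→{p,t,u}
  live L2: {p,u}→{p,u}
  live L3: {p,u}→{j,p,u}
  live L4: {j,p,u}→{p}
  live L5: {p}→{p,t}
  live L6: ∅→∅
  live L7: ∅→∅
  live L8: {p,t}→∅

live-out(L1) = ["p", "t", "u"]

Answer: ["p", "t", "u"]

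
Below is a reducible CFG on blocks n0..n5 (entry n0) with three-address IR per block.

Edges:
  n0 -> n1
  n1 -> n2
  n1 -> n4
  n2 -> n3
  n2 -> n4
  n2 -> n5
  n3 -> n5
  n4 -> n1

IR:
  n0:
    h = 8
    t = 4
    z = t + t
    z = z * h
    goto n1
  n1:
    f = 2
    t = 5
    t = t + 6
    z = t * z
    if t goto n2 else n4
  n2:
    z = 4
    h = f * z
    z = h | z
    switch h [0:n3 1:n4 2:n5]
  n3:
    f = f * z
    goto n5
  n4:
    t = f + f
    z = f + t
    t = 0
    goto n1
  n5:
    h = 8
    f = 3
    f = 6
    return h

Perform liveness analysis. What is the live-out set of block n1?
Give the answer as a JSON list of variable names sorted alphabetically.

Block summaries:
  n0: {h,t,z} / ∅
  n1: {f,t,z} / {z}
  n2: {h,z} / {f}
  n3: {f} / {f,z}
  n4: {t,z} / {f}
  n5: {f,h} / ∅

Liveness:
  live n0: ∅→{z}
  live n1: {z}→{f}
  live n2: {f}→{f,z}
  live n3: {f,z}→∅
  live n4: {f}→{z}
  live n5: ∅→∅

live-out(n1) = ["f"]

Answer: ["f"]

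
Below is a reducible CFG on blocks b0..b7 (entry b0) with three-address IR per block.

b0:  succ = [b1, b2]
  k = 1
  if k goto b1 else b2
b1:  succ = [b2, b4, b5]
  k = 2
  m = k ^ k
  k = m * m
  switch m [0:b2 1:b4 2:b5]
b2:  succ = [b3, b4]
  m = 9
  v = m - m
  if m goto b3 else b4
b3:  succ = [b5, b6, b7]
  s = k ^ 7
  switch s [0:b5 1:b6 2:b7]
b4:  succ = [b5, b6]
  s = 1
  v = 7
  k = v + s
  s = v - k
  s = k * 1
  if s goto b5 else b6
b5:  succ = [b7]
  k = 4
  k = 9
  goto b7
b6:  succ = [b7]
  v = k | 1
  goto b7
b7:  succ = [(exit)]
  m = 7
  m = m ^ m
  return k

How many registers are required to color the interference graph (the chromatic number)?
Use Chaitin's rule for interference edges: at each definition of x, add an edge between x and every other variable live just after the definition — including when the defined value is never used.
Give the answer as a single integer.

def/use:
  b0: def={k} ue=∅
  b1: def={k,m} ue=∅
  b2: def={m,v} ue=∅
  b3: def={s} ue={k}
  b4: def={k,s,v} ue=∅
  b5: def={k} ue=∅
  b6: def={v} ue={k}
  b7: def={m} ue={k}

Backward fixpoint:
  b0: in=∅ out={k}
  b1: in=∅ out={k}
  b2: in={k} out={k}
  b3: in={k} out={k}
  b4: in=∅ out={k}
  b5: in=∅ out={k}
  b6: in={k} out={k}
  b7: in={k} out=∅

Conflict graph:
  k — {m,s,v}
  m — {k,v}
  s — {k,v}
  v — {k,m,s}

Colouring:
  {k,m,v} pairwise interfere (3-clique) ⇒ χ ≥ 3
  3-colouring: R0={k}  R1={v}  R2={m,s}
  χ = 3

Answer: 3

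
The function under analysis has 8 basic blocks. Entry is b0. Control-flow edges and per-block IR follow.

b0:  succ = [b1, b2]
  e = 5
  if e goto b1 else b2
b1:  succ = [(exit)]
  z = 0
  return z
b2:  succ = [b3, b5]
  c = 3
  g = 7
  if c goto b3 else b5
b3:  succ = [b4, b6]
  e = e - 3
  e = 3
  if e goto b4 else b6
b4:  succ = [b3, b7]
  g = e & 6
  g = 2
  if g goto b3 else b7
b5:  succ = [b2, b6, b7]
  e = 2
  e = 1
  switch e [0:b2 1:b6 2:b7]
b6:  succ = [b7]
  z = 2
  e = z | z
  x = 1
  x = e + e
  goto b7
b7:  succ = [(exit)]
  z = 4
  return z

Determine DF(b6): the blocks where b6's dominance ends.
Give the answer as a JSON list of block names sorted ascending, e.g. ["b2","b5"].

idom tree: b1←b0 b2←b0 b3←b2 b4←b3 b5←b2 b6←b2 b7←b2
Dom at joins:
  b2: preds {b0,b5}: {b0} ∩ {b0,b2,b5} = {b0}; idom=b0
  b3: preds {b2,b4}: {b0,b2} ∩ {b0,b2,b3,b4} = {b0,b2}; idom=b2
  b6: preds {b3,b5}: {b0,b2,b3} ∩ {b0,b2,b5} = {b0,b2}; idom=b2
  b7: preds {b4,b5,b6}: {b0,b2,b3,b4} ∩ {b0,b2,b5} ∩ {b0,b2,b6} = {b0,b2}; idom=b2

Frontier:
  b2←b0: walk · to b0
  b2←b5: walk b5→b2 to b0
  b3←b2: walk · to b2
  b3←b4: walk b4→b3 to b2
  b6←b3: walk b3 to b2
  b6←b5: walk b5 to b2
  b7←b4: walk b4→b3 to b2
  b7←b5: walk b5 to b2
  b7←b6: walk b6 to b2
  DF(b0)=∅
  DF(b1)=∅
  DF(b2)={b2}
  DF(b3)={b3,b6,b7}
  DF(b4)={b3,b7}
  DF(b5)={b2,b6,b7}
  DF(b6)={b7}
  DF(b7)=∅

DF(b6) = ["b7"]

Answer: ["b7"]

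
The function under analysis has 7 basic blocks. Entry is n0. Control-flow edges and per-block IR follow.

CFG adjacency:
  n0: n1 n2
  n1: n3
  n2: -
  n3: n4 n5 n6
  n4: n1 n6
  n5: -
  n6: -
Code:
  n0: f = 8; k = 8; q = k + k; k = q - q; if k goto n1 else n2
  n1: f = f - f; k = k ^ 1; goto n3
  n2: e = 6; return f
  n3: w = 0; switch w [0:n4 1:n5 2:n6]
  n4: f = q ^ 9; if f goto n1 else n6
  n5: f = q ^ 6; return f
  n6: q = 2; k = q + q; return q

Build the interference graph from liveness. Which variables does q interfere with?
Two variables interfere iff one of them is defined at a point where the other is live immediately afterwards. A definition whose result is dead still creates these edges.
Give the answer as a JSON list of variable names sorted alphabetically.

Block summaries:
  n0: {f,k,q} / ∅
  n1: {f,k} / {f,k}
  n2: {e} / {f}
  n3: {w} / ∅
  n4: {f} / {q}
  n5: {f} / {q}
  n6: {k,q} / ∅

Live sets:
  n0 li=∅ lo={f,k,q}
  n1 li={f,k,q} lo={k,q}
  n2 li={f} lo=∅
  n3 li={k,q} lo={k,q}
  n4 li={k,q} lo={f,k,q}
  n5 li={q} lo=∅
  n6 li=∅ lo=∅

Interfere edges:
  e — {f}
  f — {e,k,q}
  k — {f,q,w}
  q — {f,k,w}
  w — {k,q}

N(q) = ["f", "k", "w"]

Answer: ["f", "k", "w"]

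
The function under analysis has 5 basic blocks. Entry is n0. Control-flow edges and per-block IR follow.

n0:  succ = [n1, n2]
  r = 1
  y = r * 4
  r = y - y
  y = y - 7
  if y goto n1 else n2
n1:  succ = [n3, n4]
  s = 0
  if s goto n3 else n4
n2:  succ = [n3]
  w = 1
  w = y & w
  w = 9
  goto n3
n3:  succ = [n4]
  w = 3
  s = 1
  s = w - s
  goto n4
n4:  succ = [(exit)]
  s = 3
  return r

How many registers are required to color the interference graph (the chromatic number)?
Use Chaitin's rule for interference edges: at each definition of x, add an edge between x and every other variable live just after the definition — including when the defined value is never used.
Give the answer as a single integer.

Answer: 3

Derivation:
Per-block:
  n0: def={r,y} ue=∅
  n1: def={s} ue=∅
  n2: def={w} ue={y}
  n3: def={s,w} ue=∅
  n4: def={s} ue={r}

Liveness:
  n0 li=∅ lo={r,y}
  n1 li={r} lo={r}
  n2 li={r,y} lo={r}
  n3 li={r} lo={r}
  n4 li={r} lo=∅

Interfere edges:
  r: {s,w,y}
  s: {r,w}
  w: {r,s,y}
  y: {r,w}

Registers:
  lower bound: {r,s,w} mutually conflict ⇒ χ ≥ 3
  assign r→r0 s→r2 w→r1 y→r2 — no edge inside a register ⇒ χ ≤ 3
  χ = 3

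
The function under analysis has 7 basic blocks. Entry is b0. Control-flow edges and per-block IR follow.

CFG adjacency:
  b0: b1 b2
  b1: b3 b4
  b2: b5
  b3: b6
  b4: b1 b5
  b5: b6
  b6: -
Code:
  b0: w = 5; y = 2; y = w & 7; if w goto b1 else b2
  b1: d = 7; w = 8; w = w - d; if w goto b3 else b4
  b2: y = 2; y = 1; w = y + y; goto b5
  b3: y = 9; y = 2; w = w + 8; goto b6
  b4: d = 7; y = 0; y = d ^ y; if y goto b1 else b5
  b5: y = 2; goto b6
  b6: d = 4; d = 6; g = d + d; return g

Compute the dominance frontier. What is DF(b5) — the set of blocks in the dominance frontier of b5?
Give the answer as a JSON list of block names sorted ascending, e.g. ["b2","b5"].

Answer: ["b6"]

Working:
idom tree: b1←b0 b2←b0 b3←b1 b4←b1 b5←b0 b6←b0
Join-block Dom:
  b1: preds {b0,b4}: {b0} ∩ {b0,b1,b4} = {b0}; idom=b0
  b5: preds {b2,b4}: {b0,b2} ∩ {b0,b1,b4} = {b0}; idom=b0
  b6: preds {b3,b5}: {b0,b1,b3} ∩ {b0,b5} = {b0}; idom=b0

DF derivation:
  b1←b0: walk · to b0
  b1←b4: walk b4→b1 to b0
  b5←b2: walk b2 to b0
  b5←b4: walk b4→b1 to b0
  b6←b3: walk b3→b1 to b0
  b6←b5: walk b5 to b0
  b0: DF=∅
  b1: DF={b1,b5,b6}
  b2: DF={b5}
  b3: DF={b6}
  b4: DF={b1,b5}
  b5: DF={b6}
  b6: DF=∅

DF(b5) = ["b6"]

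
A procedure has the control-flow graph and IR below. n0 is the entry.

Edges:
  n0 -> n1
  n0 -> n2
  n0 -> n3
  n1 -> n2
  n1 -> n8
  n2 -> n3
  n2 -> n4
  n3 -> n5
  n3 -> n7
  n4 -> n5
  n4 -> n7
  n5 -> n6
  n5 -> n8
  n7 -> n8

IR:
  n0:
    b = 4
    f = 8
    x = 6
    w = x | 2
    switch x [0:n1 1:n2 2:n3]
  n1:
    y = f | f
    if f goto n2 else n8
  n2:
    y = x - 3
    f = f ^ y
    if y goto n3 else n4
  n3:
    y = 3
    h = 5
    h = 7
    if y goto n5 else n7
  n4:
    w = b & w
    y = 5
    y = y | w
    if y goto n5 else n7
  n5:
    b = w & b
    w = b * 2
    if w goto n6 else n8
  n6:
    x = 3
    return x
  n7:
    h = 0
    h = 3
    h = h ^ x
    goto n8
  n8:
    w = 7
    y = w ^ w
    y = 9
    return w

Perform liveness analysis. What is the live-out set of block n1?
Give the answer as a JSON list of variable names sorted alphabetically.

Answer: ["b", "f", "w", "x"]

Analysis:
Per-block:
  n0: {b,f,w,x} / ∅
  n1: {y} / {f}
  n2: {f,y} / {f,x}
  n3: {h,y} / ∅
  n4: {w,y} / {b,w}
  n5: {b,w} / {b,w}
  n6: {x} / ∅
  n7: {h} / {x}
  n8: {w,y} / ∅

Live sets:
  n0: in=∅ out={b,f,w,x}
  n1: in={b,f,w,x} out={b,f,w,x}
  n2: in={b,f,w,x} out={b,w,x}
  n3: in={b,w,x} out={b,w,x}
  n4: in={b,w,x} out={b,w,x}
  n5: in={b,w} out=∅
  n6: in=∅ out=∅
  n7: in={x} out=∅
  n8: in=∅ out=∅

live-out(n1) = ["b", "f", "w", "x"]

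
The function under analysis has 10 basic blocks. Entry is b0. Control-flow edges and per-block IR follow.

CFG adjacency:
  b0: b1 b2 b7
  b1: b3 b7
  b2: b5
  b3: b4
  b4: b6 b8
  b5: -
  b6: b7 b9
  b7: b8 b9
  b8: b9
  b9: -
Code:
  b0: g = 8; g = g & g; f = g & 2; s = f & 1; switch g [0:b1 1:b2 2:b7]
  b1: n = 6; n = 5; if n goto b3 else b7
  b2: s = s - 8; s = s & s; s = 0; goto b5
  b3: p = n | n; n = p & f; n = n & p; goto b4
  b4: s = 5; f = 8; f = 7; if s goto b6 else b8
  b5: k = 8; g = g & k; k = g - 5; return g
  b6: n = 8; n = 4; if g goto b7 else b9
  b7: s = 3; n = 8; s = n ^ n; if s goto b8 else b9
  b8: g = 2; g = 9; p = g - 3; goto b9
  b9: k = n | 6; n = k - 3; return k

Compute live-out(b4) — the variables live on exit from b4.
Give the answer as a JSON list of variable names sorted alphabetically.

Per-block:
  b0: def={f,g,s} ue=∅
  b1: def={n} ue=∅
  b2: def={s} ue={s}
  b3: def={n,p} ue={f,n}
  b4: def={f,s} ue=∅
  b5: def={g,k} ue={g}
  b6: def={n} ue={g}
  b7: def={n,s} ue=∅
  b8: def={g,p} ue=∅
  b9: def={k,n} ue={n}

Live sets:
  b0: in=∅ out={f,g,s}
  b1: in={f,g} out={f,g,n}
  b2: in={g,s} out={g}
  b3: in={f,g,n} out={g,n}
  b4: in={g,n} out={g,n}
  b5: in={g} out=∅
  b6: in={g} out={n}
  b7: in=∅ out={n}
  b8: in={n} out={n}
  b9: in={n} out=∅

live-out(b4) = ["g", "n"]

Answer: ["g", "n"]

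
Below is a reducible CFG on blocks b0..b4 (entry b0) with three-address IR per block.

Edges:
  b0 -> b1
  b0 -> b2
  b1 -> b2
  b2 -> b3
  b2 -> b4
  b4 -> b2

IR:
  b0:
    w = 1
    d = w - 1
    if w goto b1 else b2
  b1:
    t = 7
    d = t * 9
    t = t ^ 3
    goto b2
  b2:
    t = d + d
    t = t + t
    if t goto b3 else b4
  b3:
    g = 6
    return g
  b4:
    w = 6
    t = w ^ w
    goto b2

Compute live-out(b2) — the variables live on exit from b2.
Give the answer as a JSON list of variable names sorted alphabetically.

def/use:
  b0: def={d,w} ue=∅
  b1: def={d,t} ue=∅
  b2: def={t} ue={d}
  b3: def={g} ue=∅
  b4: def={t,w} ue=∅

Live sets:
  b0: in=∅ out={d}
  b1: in=∅ out={d}
  b2: in={d} out={d}
  b3: in=∅ out=∅
  b4: in={d} out={d}

live-out(b2) = ["d"]

Answer: ["d"]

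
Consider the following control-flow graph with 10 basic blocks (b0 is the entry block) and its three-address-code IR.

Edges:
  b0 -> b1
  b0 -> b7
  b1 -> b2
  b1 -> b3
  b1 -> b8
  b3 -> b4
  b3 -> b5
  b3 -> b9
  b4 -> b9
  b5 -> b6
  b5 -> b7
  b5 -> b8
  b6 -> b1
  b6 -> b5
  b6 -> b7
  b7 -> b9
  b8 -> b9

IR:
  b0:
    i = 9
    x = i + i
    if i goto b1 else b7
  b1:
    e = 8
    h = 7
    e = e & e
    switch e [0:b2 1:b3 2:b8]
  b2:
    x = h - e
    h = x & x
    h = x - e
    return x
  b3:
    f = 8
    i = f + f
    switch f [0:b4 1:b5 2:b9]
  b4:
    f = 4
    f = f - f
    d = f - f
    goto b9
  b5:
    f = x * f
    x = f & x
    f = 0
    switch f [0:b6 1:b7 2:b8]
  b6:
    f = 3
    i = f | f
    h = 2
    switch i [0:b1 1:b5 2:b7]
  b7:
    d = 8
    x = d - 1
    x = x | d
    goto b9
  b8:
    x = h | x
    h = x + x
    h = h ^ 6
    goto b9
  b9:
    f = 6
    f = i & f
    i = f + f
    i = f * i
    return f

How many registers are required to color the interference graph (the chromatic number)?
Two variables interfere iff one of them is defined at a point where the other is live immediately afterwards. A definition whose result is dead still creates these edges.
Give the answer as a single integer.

Block summaries:
  b0: {i,x} / ∅
  b1: {e,h} / ∅
  b2: {h,x} / {e,h}
  b3: {f,i} / ∅
  b4: {d,f} / ∅
  b5: {f,x} / {f,x}
  b6: {f,h,i} / ∅
  b7: {d,x} / ∅
  b8: {h,x} / {h,x}
  b9: {f,i} / {i}

Backward fixpoint:
  b0 li=∅ lo={i,x}
  b1 li={i,x} lo={e,h,i,x}
  b2 li={e,h} lo=∅
  b3 li={h,x} lo={f,h,i,x}
  b4 li={i} lo={i}
  b5 li={f,h,i,x} lo={h,i,x}
  b6 li={x} lo={f,h,i,x}
  b7 li={i} lo={i}
  b8 li={h,i,x} lo={i}
  b9 li={i} lo=∅

Interference:
  d: {i,x}
  e: {h,i,x}
  f: {h,i,x}
  h: {e,f,i,x}
  i: {d,e,f,h,x}
  x: {d,e,f,h,i}

Chromatic number:
  lower bound: {e,h,i,x} mutually conflict ⇒ χ ≥ 4
  assign d→c2 e→c3 f→c3 h→c2 i→c0 x→c1 — no edge inside a register ⇒ χ ≤ 4
  χ = 4

Answer: 4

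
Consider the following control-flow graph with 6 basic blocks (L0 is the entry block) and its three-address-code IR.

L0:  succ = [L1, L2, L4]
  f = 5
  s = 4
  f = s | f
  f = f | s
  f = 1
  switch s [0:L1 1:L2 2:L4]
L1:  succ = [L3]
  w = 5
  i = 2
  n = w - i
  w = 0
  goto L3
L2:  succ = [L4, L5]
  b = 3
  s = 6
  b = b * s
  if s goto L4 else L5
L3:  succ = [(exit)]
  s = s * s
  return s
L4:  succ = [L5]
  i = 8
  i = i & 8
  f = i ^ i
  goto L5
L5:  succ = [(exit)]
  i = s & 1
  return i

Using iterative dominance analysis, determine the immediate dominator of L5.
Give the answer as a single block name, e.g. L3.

idom tree: L1←L0 L2←L0 L3←L1 L4←L0 L5←L0
Dom at joins:
  L4: preds {L0,L2}: {L0} ∩ {L0,L2} = {L0}; idom=L0
  L5: preds {L2,L4}: {L0,L2} ∩ {L0,L4} = {L0}; idom=L0

idom(L5) = L0

Answer: L0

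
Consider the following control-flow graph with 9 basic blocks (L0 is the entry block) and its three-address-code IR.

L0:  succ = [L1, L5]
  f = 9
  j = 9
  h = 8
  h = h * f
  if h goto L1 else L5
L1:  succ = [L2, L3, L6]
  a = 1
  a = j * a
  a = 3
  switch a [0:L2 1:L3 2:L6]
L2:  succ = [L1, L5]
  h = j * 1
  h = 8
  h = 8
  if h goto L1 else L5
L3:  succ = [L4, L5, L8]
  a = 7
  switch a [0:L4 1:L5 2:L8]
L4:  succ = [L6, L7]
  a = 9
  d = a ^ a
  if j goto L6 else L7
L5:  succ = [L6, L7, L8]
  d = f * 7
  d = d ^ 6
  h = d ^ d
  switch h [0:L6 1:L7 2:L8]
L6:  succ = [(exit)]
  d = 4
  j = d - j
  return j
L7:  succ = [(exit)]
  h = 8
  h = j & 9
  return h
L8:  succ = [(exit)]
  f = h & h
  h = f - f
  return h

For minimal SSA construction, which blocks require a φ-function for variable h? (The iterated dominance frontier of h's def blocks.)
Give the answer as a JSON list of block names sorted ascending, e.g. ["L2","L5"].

idom tree: L1←L0 L2←L1 L3←L1 L4←L3 L5←L0 L6←L0 L7←L0 L8←L0
Dom at joins:
  L1: preds {L0,L2}: {L0} ∩ {L0,L1,L2} = {L0}; idom=L0
  L5: preds {L0,L2,L3}: {L0} ∩ {L0,L1,L2} ∩ {L0,L1,L3} = {L0}; idom=L0
  L6: preds {L1,L4,L5}: {L0,L1} ∩ {L0,L1,L3,L4} ∩ {L0,L5} = {L0}; idom=L0
  L7: preds {L4,L5}: {L0,L1,L3,L4} ∩ {L0,L5} = {L0}; idom=L0
  L8: preds {L3,L5}: {L0,L1,L3} ∩ {L0,L5} = {L0}; idom=L0

DF walk-up:
  L1←L0: walk · to L0
  L1←L2: walk L2→L1 to L0
  L5←L0: walk · to L0
  L5←L2: walk L2→L1 to L0
  L5←L3: walk L3→L1 to L0
  L6←L1: walk L1 to L0
  L6←L4: walk L4→L3→L1 to L0
  L6←L5: walk L5 to L0
  L7←L4: walk L4→L3→L1 to L0
  L7←L5: walk L5 to L0
  L8←L3: walk L3→L1 to L0
  L8←L5: walk L5 to L0
  DF(L0)=∅
  DF(L1)={L1,L5,L6,L7,L8}
  DF(L2)={L1,L5}
  DF(L3)={L5,L6,L7,L8}
  DF(L4)={L6,L7}
  DF(L5)={L6,L7,L8}
  DF(L6)=∅
  DF(L7)=∅
  DF(L8)=∅

φ for h: defs {L0,L2,L5,L7,L8}
  DF⁺ = {L1,L5,L6,L7,L8}

Answer: ["L1", "L5", "L6", "L7", "L8"]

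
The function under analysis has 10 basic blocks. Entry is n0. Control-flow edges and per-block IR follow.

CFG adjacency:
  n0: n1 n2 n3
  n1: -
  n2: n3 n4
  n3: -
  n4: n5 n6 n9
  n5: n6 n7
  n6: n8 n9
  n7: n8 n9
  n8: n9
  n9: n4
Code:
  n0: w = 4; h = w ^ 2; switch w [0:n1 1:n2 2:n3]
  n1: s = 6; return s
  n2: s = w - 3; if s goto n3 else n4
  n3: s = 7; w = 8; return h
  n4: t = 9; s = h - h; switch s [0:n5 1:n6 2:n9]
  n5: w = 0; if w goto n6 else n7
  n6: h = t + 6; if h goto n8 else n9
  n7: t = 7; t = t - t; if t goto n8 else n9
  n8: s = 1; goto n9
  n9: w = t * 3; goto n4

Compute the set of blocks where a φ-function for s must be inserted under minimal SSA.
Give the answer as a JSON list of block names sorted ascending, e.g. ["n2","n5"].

Answer: ["n3", "n4", "n9"]

Analysis:
idom tree: n1←n0 n2←n0 n3←n0 n4←n2 n5←n4 n6←n4 n7←n5 n8←n4 n9←n4
Dom at joins:
  n3: preds {n0,n2}: {n0} ∩ {n0,n2} = {n0}; idom=n0
  n4: preds {n2,n9}: {n0,n2} ∩ {n0,n2,n4,n9} = {n0,n2}; idom=n2
  n6: preds {n4,n5}: {n0,n2,n4} ∩ {n0,n2,n4,n5} = {n0,n2,n4}; idom=n4
  n8: preds {n6,n7}: {n0,n2,n4,n6} ∩ {n0,n2,n4,n5,n7} = {n0,n2,n4}; idom=n4
  n9: preds {n4,n6,n7,n8}: {n0,n2,n4} ∩ {n0,n2,n4,n6} ∩ {n0,n2,n4,n5,n7} ∩ {n0,n2,n4,n8} = {n0,n2,n4}; idom=n4

Frontier:
  n3←n0: walk · to n0
  n3←n2: walk n2 to n0
  n4←n2: walk · to n2
  n4←n9: walk n9→n4 to n2
  n6←n4: walk · to n4
  n6←n5: walk n5 to n4
  n8←n6: walk n6 to n4
  n8←n7: walk n7→n5 to n4
  n9←n4: walk · to n4
  n9←n6: walk n6 to n4
  n9←n7: walk n7→n5 to n4
  n9←n8: walk n8 to n4
  n0 → ∅
  n1 → ∅
  n2 → {n3}
  n3 → ∅
  n4 → {n4}
  n5 → {n6,n8,n9}
  n6 → {n8,n9}
  n7 → {n8,n9}
  n8 → {n9}
  n9 → {n4}

φ for s: defs {n1,n2,n3,n4,n8}
  DF⁺ = {n3,n4,n9}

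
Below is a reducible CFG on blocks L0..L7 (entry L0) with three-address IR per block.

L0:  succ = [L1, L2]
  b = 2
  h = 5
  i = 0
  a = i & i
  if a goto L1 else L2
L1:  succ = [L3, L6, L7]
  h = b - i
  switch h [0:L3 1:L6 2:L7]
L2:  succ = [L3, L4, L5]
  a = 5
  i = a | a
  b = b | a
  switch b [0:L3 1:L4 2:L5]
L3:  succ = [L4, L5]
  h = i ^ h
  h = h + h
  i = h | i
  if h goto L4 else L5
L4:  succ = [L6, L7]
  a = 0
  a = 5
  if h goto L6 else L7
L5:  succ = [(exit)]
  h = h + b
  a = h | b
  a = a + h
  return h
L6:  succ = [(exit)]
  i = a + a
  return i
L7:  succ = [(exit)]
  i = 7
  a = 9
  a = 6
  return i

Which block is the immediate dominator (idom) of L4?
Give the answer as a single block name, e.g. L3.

idom tree: L1←L0 L2←L0 L3←L0 L4←L0 L5←L0 L6←L0 L7←L0
Dom∩ at merges:
  L3: preds {L1,L2}: {L0,L1} ∩ {L0,L2} = {L0}; idom=L0
  L4: preds {L2,L3}: {L0,L2} ∩ {L0,L3} = {L0}; idom=L0
  L5: preds {L2,L3}: {L0,L2} ∩ {L0,L3} = {L0}; idom=L0
  L6: preds {L1,L4}: {L0,L1} ∩ {L0,L4} = {L0}; idom=L0
  L7: preds {L1,L4}: {L0,L1} ∩ {L0,L4} = {L0}; idom=L0

idom(L4) = L0

Answer: L0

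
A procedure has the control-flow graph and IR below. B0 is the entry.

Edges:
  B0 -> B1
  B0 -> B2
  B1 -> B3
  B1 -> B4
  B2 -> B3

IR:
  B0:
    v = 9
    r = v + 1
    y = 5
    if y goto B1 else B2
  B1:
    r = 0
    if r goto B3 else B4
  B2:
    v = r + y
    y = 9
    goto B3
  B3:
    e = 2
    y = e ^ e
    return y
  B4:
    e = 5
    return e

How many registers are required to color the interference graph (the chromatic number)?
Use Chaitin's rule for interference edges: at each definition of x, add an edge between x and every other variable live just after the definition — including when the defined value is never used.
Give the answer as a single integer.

Block summaries:
  B0 def {r,v,y} use ∅
  B1 def {r} use ∅
  B2 def {v,y} use {r,y}
  B3 def {e,y} use ∅
  B4 def {e} use ∅

Backward fixpoint:
  B0 li=∅ lo={r,y}
  B1 li=∅ lo=∅
  B2 li={r,y} lo=∅
  B3 li=∅ lo=∅
  B4 li=∅ lo=∅

Conflict graph:
  e: ∅
  r: {y}
  v: ∅
  y: {r}

Chromatic number:
  lower bound: {r,y} mutually conflict ⇒ χ ≥ 2
  2-colouring: r0={e,r,v}  r1={y}
  χ = 2

Answer: 2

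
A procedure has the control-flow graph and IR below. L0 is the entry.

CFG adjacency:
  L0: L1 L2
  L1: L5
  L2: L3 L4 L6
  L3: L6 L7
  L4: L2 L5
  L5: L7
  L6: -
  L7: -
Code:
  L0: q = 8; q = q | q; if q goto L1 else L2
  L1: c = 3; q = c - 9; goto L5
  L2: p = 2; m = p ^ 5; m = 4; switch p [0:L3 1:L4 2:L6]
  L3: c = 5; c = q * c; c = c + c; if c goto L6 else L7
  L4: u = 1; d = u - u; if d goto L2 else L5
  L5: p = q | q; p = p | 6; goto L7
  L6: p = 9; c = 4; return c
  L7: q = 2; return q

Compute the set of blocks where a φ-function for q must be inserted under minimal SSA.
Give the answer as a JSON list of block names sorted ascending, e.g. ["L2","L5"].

Answer: ["L5", "L7"]

Analysis:
idom tree: L1←L0 L2←L0 L3←L2 L4←L2 L5←L0 L6←L2 L7←L0
Dom at joins:
  L2: preds {L0,L4}: {L0} ∩ {L0,L2,L4} = {L0}; idom=L0
  L5: preds {L1,L4}: {L0,L1} ∩ {L0,L2,L4} = {L0}; idom=L0
  L6: preds {L2,L3}: {L0,L2} ∩ {L0,L2,L3} = {L0,L2}; idom=L2
  L7: preds {L3,L5}: {L0,L2,L3} ∩ {L0,L5} = {L0}; idom=L0

DF walk-up:
  join L2 pred L0: · stop@L0
  join L2 pred L4: L4→L2 stop@L0
  join L5 pred L1: L1 stop@L0
  join L5 pred L4: L4→L2 stop@L0
  join L6 pred L2: · stop@L2
  join L6 pred L3: L3 stop@L2
  join L7 pred L3: L3→L2 stop@L0
  join L7 pred L5: L5 stop@L0
  DF(L0)=∅
  DF(L1)={L5}
  DF(L2)={L2,L5,L7}
  DF(L3)={L6,L7}
  DF(L4)={L2,L5}
  DF(L5)={L7}
  DF(L6)=∅
  DF(L7)=∅

φ for q: defs {L0,L1,L7}
  DF⁺ = {L5,L7}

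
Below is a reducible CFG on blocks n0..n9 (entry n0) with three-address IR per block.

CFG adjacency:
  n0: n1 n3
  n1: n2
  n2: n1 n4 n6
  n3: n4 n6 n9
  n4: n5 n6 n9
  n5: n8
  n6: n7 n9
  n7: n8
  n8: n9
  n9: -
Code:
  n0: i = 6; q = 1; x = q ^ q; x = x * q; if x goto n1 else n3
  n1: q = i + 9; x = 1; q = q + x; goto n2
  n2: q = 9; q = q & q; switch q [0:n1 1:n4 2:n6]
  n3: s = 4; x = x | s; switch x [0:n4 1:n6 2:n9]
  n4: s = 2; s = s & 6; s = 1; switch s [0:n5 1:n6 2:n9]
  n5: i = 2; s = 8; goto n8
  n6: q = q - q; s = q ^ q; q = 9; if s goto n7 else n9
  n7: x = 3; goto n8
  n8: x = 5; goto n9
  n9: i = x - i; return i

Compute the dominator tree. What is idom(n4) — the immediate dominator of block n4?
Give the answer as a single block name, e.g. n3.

Answer: n0

Working:
idom tree: n1←n0 n2←n1 n3←n0 n4←n0 n5←n4 n6←n0 n7←n6 n8←n0 n9←n0
Dom∩ at merges:
  n1: preds {n0,n2}: {n0} ∩ {n0,n1,n2} = {n0}; idom=n0
  n4: preds {n2,n3}: {n0,n1,n2} ∩ {n0,n3} = {n0}; idom=n0
  n6: preds {n2,n3,n4}: {n0,n1,n2} ∩ {n0,n3} ∩ {n0,n4} = {n0}; idom=n0
  n8: preds {n5,n7}: {n0,n4,n5} ∩ {n0,n6,n7} = {n0}; idom=n0
  n9: preds {n3,n4,n6,n8}: {n0,n3} ∩ {n0,n4} ∩ {n0,n6} ∩ {n0,n8} = {n0}; idom=n0

idom(n4) = n0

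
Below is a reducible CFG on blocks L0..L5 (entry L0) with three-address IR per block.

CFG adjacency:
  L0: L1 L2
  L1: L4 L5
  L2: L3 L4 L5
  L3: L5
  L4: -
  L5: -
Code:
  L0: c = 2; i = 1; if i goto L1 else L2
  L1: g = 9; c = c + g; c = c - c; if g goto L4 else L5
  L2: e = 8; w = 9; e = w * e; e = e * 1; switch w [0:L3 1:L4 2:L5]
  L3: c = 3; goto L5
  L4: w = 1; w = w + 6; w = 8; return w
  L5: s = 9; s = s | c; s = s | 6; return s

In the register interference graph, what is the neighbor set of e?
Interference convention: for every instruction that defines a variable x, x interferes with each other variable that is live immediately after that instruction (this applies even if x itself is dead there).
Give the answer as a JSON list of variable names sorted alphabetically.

Per-block:
  L0: def={c,i} ue=∅
  L1: def={c,g} ue={c}
  L2: def={e,w} ue=∅
  L3: def={c} ue=∅
  L4: def={w} ue=∅
  L5: def={s} ue={c}

Backward fixpoint:
  L0: in=∅ out={c}
  L1: in={c} out={c}
  L2: in={c} out={c}
  L3: in=∅ out={c}
  L4: in=∅ out=∅
  L5: in={c} out=∅

Interfere edges:
  c↔{e,g,i,s,w}
  e↔{c,w}
  g↔{c}
  i↔{c}
  s↔{c}
  w↔{c,e}

N(e) = ["c", "w"]

Answer: ["c", "w"]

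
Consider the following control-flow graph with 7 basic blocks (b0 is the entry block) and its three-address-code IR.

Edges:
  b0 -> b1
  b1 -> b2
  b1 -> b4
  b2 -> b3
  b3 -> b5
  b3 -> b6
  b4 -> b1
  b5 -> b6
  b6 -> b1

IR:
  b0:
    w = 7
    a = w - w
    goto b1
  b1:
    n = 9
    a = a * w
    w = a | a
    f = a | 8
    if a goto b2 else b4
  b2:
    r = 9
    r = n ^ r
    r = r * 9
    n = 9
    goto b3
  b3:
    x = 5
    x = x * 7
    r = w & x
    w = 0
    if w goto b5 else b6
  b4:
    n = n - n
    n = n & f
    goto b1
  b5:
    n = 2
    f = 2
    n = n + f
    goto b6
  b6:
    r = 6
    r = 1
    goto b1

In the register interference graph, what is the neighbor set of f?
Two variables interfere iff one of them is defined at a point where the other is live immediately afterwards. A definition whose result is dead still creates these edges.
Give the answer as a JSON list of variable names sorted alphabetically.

Answer: ["a", "n", "w"]

Derivation:
Block summaries:
  b0: def={a,w} ue=∅
  b1: def={a,f,n,w} ue={a,w}
  b2: def={n,r} ue={n}
  b3: def={r,w,x} ue={w}
  b4: def={n} ue={f,n}
  b5: def={f,n} ue=∅
  b6: def={r} ue=∅

Live sets:
  b0 li=∅ lo={a,w}
  b1 li={a,w} lo={a,f,n,w}
  b2 li={a,n,w} lo={a,w}
  b3 li={a,w} lo={a,w}
  b4 li={a,f,n,w} lo={a,w}
  b5 li={a,w} lo={a,w}
  b6 li={a,w} lo={a,w}

Interference:
  a — {f,n,r,w,x}
  f — {a,n,w}
  n — {a,f,r,w}
  r — {a,n,w}
  w — {a,f,n,r,x}
  x — {a,w}

N(f) = ["a", "n", "w"]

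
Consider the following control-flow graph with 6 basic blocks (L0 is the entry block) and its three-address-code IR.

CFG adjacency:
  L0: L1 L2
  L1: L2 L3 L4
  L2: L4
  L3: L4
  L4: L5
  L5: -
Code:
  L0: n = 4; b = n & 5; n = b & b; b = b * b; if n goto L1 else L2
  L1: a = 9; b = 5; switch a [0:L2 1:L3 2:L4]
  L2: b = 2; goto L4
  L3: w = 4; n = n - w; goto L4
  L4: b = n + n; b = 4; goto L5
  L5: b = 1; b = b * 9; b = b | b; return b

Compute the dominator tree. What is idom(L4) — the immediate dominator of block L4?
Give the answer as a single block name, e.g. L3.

idom tree: L1←L0 L2←L0 L3←L1 L4←L0 L5←L4
Dom at joins:
  L2: preds {L0,L1}: {L0} ∩ {L0,L1} = {L0}; idom=L0
  L4: preds {L1,L2,L3}: {L0,L1} ∩ {L0,L2} ∩ {L0,L1,L3} = {L0}; idom=L0

idom(L4) = L0

Answer: L0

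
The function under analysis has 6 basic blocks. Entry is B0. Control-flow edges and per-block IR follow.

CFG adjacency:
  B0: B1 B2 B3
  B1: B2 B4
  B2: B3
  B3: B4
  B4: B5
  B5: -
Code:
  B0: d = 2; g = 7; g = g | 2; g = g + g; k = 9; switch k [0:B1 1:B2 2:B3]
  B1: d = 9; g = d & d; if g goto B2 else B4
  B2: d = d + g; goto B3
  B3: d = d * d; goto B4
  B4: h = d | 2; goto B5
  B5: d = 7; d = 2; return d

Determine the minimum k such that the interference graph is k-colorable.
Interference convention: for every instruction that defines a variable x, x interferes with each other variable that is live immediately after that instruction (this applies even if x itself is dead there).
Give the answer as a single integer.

Answer: 3

Analysis:
def/use:
  B0: def={d,g,k} ue=∅
  B1: def={d,g} ue=∅
  B2: def={d} ue={d,g}
  B3: def={d} ue={d}
  B4: def={h} ue={d}
  B5: def={d} ue=∅

Backward fixpoint:
  live B0: ∅→{d,g}
  live B1: ∅→{d,g}
  live B2: {d,g}→{d}
  live B3: {d}→{d}
  live B4: {d}→∅
  live B5: ∅→∅

Interfere edges:
  d: {g,k}
  g: {d,k}
  h: ∅
  k: {d,g}

Chromatic number:
  lower bound: {d,g,k} mutually conflict ⇒ χ ≥ 3
  3-colouring: c0={d,h}  c1={g}  c2={k}
  χ = 3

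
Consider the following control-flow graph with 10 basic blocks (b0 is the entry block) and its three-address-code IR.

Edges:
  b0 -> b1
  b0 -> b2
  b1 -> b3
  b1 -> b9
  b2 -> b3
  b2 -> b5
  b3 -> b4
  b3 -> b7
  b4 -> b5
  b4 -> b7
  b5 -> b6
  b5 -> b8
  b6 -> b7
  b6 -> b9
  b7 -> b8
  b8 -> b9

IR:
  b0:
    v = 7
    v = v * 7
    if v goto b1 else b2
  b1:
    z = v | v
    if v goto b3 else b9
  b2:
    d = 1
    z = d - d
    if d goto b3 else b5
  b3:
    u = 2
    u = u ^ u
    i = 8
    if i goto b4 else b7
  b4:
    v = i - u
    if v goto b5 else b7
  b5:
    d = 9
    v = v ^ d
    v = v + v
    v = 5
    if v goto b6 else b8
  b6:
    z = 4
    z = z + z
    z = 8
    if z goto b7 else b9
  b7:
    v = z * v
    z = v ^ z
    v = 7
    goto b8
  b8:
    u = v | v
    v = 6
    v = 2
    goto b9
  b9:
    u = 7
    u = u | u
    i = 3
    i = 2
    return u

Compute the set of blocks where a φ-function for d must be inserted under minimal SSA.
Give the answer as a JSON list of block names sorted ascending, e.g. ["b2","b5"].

idom tree: b1←b0 b2←b0 b3←b0 b4←b3 b5←b0 b6←b5 b7←b0 b8←b0 b9←b0
Dom∩ at merges:
  b3: preds {b1,b2}: {b0,b1} ∩ {b0,b2} = {b0}; idom=b0
  b5: preds {b2,b4}: {b0,b2} ∩ {b0,b3,b4} = {b0}; idom=b0
  b7: preds {b3,b4,b6}: {b0,b3} ∩ {b0,b3,b4} ∩ {b0,b5,b6} = {b0}; idom=b0
  b8: preds {b5,b7}: {b0,b5} ∩ {b0,b7} = {b0}; idom=b0
  b9: preds {b1,b6,b8}: {b0,b1} ∩ {b0,b5,b6} ∩ {b0,b8} = {b0}; idom=b0

DF derivation:
  join b3 pred b1: b1 stop@b0
  join b3 pred b2: b2 stop@b0
  join b5 pred b2: b2 stop@b0
  join b5 pred b4: b4→b3 stop@b0
  join b7 pred b3: b3 stop@b0
  join b7 pred b4: b4→b3 stop@b0
  join b7 pred b6: b6→b5 stop@b0
  join b8 pred b5: b5 stop@b0
  join b8 pred b7: b7 stop@b0
  join b9 pred b1: b1 stop@b0
  join b9 pred b6: b6→b5 stop@b0
  join b9 pred b8: b8 stop@b0
  DF(b0)=∅
  DF(b1)={b3,b9}
  DF(b2)={b3,b5}
  DF(b3)={b5,b7}
  DF(b4)={b5,b7}
  DF(b5)={b7,b8,b9}
  DF(b6)={b7,b9}
  DF(b7)={b8}
  DF(b8)={b9}
  DF(b9)=∅

φ for d: defs {b2,b5}
  DF⁺ = {b3,b5,b7,b8,b9}

Answer: ["b3", "b5", "b7", "b8", "b9"]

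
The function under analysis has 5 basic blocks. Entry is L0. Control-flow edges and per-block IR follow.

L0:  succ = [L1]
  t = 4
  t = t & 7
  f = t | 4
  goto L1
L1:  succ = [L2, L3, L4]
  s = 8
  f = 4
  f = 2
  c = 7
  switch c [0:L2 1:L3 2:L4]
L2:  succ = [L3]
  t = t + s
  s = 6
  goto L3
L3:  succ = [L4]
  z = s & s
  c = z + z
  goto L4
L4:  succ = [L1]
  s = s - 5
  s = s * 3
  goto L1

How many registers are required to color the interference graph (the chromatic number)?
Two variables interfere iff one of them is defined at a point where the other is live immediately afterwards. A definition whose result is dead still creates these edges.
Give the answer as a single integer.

def/use:
  L0: {f,t} / ∅
  L1: {c,f,s} / ∅
  L2: {s,t} / {s,t}
  L3: {c,z} / {s}
  L4: {s} / {s}

Live sets:
  live L0: ∅→{t}
  live L1: {t}→{s,t}
  live L2: {s,t}→{s,t}
  live L3: {s,t}→{s,t}
  live L4: {s,t}→{t}

Interfere edges:
  c↔{s,t}
  f↔{s,t}
  s↔{c,f,t,z}
  t↔{c,f,s,z}
  z↔{s,t}

Colouring:
  {c,s,t} pairwise interfere (3-clique) ⇒ χ ≥ 3
  3-colouring: R0={s}  R1={t}  R2={c,f,z}
  χ = 3

Answer: 3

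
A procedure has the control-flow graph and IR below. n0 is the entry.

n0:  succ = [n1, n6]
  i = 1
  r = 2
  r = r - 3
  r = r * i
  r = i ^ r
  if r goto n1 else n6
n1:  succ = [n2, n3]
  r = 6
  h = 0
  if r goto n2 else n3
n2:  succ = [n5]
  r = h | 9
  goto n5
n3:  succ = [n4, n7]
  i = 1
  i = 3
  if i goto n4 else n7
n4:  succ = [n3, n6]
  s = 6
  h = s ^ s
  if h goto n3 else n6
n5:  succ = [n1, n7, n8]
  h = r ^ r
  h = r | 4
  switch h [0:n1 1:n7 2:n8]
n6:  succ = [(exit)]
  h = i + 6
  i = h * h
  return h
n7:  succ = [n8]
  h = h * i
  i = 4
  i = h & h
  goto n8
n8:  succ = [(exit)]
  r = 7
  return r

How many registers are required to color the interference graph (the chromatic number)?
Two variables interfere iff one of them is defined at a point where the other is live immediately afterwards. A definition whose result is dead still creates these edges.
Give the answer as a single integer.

Per-block:
  n0: def={i,r} ue=∅
  n1: def={h,r} ue=∅
  n2: def={r} ue={h}
  n3: def={i} ue=∅
  n4: def={h,s} ue=∅
  n5: def={h} ue={r}
  n6: def={h,i} ue={i}
  n7: def={h,i} ue={h,i}
  n8: def={r} ue=∅

Live sets:
  n0: in=∅ out={i}
  n1: in={i} out={h,i}
  n2: in={h,i} out={i,r}
  n3: in={h} out={h,i}
  n4: in={i} out={h,i}
  n5: in={i,r} out={h,i}
  n6: in={i} out=∅
  n7: in={h,i} out=∅
  n8: in=∅ out=∅

Interfere edges:
  h: {i,r}
  i: {h,r,s}
  r: {h,i}
  s: {i}

Chromatic number:
  {h,i,r} pairwise interfere (3-clique) ⇒ χ ≥ 3
  3-colouring: r0={i}  r1={h,s}  r2={r}
  χ = 3

Answer: 3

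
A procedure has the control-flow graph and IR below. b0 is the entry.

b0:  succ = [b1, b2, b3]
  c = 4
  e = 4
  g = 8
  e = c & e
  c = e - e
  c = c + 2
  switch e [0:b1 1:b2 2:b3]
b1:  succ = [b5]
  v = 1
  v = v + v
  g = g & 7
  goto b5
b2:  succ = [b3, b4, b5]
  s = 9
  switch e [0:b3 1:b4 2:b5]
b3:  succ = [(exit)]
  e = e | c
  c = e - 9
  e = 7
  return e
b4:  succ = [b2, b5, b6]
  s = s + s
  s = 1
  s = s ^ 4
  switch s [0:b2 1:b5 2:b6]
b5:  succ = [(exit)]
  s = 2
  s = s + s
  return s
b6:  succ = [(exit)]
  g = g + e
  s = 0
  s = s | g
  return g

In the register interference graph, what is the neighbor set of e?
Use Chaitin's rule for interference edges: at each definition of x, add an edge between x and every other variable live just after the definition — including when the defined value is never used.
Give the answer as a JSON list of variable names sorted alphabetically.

Per-block:
  b0: {c,e,g} / ∅
  b1: {g,v} / {g}
  b2: {s} / {e}
  b3: {c,e} / {c,e}
  b4: {s} / {s}
  b5: {s} / ∅
  b6: {g,s} / {e,g}

Backward fixpoint:
  b0 li=∅ lo={c,e,g}
  b1 li={g} lo=∅
  b2 li={c,e,g} lo={c,e,g,s}
  b3 li={c,e} lo=∅
  b4 li={c,e,g,s} lo={c,e,g}
  b5 li=∅ lo=∅
  b6 li={e,g} lo=∅

Interfere edges:
  c: {e,g,s}
  e: {c,g,s}
  g: {c,e,s,v}
  s: {c,e,g}
  v: {g}

N(e) = ["c", "g", "s"]

Answer: ["c", "g", "s"]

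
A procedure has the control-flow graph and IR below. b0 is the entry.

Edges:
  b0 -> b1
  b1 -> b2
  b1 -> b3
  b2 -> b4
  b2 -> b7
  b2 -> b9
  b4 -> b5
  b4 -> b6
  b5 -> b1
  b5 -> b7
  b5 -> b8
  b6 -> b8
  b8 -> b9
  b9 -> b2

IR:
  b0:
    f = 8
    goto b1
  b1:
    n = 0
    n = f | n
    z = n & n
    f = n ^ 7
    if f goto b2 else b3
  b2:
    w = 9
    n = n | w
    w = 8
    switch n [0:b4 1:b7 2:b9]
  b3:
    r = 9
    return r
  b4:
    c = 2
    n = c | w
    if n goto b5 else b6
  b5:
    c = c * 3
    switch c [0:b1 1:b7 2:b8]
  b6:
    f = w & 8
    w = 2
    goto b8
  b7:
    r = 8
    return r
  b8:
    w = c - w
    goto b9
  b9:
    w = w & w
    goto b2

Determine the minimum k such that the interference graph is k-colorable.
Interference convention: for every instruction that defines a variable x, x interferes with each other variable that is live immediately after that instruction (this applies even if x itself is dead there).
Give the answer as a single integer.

def/use:
  b0: {f} / ∅
  b1: {f,n,z} / {f}
  b2: {n,w} / {n}
  b3: {r} / ∅
  b4: {c,n} / {w}
  b5: {c} / {c}
  b6: {f,w} / {w}
  b7: {r} / ∅
  b8: {w} / {c,w}
  b9: {w} / {w}

Liveness:
  b0: in=∅ out={f}
  b1: in={f} out={f,n}
  b2: in={f,n} out={f,n,w}
  b3: in=∅ out=∅
  b4: in={f,w} out={c,f,n,w}
  b5: in={c,f,n,w} out={c,f,n,w}
  b6: in={c,n,w} out={c,f,n,w}
  b7: in=∅ out=∅
  b8: in={c,f,n,w} out={f,n,w}
  b9: in={f,n,w} out={f,n}

Conflict graph:
  c: {f,n,w}
  f: {c,n,w}
  n: {c,f,w,z}
  r: ∅
  w: {c,f,n}
  z: {n}

Colouring:
  lower bound: {c,f,n,w} mutually conflict ⇒ χ ≥ 4
  assign c→R1 f→R2 n→R0 r→R0 w→R3 z→R1 — no edge inside a register ⇒ χ ≤ 4
  χ = 4

Answer: 4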